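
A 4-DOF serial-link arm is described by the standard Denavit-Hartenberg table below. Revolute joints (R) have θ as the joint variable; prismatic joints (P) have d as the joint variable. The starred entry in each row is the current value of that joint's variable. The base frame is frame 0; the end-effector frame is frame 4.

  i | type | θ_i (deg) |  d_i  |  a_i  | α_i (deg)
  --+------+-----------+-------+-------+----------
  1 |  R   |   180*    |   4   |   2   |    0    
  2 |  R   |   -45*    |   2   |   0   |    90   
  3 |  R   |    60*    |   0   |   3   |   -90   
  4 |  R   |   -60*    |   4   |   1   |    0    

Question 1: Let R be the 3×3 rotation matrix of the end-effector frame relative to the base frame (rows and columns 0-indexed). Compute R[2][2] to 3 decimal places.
End-effector z-axis (col 2 of R) = (0.6124,-0.6124,0.5000)
R[2][2] = 0.5000

0.500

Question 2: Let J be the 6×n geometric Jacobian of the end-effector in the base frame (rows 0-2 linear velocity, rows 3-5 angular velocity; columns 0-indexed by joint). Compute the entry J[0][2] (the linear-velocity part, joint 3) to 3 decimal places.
3.558

axis z_2 = (0.7071,0.7071,0.0000); lever o_n−o_2 = (1.8244,-0.5997,5.0311)
cross product → J_v[:, 2] = (3.5575,-3.5575,-1.7141)
J_ω[:, 2] = z_2
entry J[0][2] = 3.5575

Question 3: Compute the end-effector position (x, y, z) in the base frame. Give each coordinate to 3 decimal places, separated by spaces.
after link 1: o_1 = (-2.0000, 0.0000, 4.0000)
after link 2: o_2 = (-2.0000, 0.0000, 6.0000)
after link 3: o_3 = (-3.0607, 1.0607, 8.5981)
after link 4: o_4 = (-0.1756, -0.5997, 11.0311)

-0.176 -0.600 11.031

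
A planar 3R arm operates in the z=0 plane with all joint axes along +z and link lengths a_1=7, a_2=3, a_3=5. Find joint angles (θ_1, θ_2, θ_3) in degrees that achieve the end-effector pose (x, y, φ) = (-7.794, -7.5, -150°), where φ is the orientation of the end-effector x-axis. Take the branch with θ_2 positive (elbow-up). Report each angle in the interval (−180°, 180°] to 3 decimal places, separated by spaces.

-149.998 120.002 -120.004

wrist centre = target − a_3·(cos φ, sin φ) = (-3.4639, -5.0000)
cos θ_2 = (36.9984−7²−3²)/(2·7·3) = -0.5000; θ_2 = 120.0025° (elbow-up)
β = atan2(-5.0000,-3.4639) = -124.7132°; ψ = atan2(2.5980,5.4999) = 25.2849°
θ_1 = β − ψ = -149.9981°
θ_3 = φ − θ_1 − θ_2 = -120.0044° (wrapped to (-180°,180°])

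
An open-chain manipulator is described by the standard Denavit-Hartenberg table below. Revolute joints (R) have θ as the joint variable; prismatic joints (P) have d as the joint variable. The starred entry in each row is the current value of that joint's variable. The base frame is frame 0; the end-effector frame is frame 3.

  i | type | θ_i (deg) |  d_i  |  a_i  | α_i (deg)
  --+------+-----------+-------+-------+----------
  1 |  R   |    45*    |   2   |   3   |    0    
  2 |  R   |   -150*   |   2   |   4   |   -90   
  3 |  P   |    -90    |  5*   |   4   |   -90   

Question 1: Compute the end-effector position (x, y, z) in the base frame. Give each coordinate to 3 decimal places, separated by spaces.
after link 1: o_1 = (2.1213, 2.1213, 2.0000)
after link 2: o_2 = (1.0860, -1.7424, 4.0000)
after link 3: o_3 = (5.9157, -3.0365, 8.0000)

5.916 -3.036 8.000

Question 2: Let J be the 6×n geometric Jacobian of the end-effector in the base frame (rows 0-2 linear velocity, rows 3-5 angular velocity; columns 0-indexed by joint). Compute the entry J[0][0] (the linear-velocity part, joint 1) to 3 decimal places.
axis z_0 = ẑ; lever o_n−o_0 = (5.9157,-3.0365,8.0000)
cross product → J_v[:, 0] = (3.0365,5.9157,-0.0000)
J_ω[:, 0] = z_0
entry J[0][0] = 3.0365

3.036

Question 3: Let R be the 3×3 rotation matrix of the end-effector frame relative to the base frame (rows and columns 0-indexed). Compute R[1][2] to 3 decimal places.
-0.966

End-effector z-axis (col 2 of R) = (-0.2588,-0.9659,-0.0000)
R[1][2] = -0.9659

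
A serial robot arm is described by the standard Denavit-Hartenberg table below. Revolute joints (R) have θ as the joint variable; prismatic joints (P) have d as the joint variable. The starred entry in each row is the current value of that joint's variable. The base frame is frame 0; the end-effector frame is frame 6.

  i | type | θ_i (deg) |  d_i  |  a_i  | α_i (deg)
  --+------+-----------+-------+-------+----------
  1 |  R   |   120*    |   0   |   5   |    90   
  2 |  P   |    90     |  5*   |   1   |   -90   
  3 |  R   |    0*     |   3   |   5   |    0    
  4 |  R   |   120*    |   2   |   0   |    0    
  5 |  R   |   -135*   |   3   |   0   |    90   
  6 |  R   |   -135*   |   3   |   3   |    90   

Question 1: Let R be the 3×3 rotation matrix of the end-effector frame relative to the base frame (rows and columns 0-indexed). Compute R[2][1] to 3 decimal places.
End-effector y-axis (col 1 of R) = (0.8365,0.4830,-0.2588)
R[2][1] = -0.2588

-0.259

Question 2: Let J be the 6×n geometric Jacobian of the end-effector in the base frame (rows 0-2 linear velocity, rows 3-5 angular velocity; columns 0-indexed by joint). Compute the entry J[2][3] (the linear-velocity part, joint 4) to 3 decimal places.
axis z_3 = (0.5000,-0.8660,0.0000); lever o_n−o_3 = (3.4734,-1.3186,-2.8255)
cross product → J_v[:, 3] = (2.4470,1.4127,2.3487)
J_ω[:, 3] = z_3
entry J[2][3] = 2.3487

2.349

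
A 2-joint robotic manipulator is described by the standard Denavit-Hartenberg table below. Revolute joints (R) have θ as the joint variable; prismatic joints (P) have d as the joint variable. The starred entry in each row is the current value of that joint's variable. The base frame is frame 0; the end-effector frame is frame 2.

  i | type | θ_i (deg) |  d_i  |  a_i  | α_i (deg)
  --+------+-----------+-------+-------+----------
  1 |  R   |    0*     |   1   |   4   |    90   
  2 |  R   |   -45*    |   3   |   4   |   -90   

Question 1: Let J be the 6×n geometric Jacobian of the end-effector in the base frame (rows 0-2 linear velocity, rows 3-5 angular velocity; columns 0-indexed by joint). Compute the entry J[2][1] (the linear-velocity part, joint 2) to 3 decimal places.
2.828

axis z_1 = (0.0000,-1.0000,0.0000); lever o_n−o_1 = (2.8284,-3.0000,-2.8284)
cross product → J_v[:, 1] = (2.8284,0.0000,2.8284)
J_ω[:, 1] = z_1
entry J[2][1] = 2.8284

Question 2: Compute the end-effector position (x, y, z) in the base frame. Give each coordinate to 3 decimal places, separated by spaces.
after link 1: o_1 = (4.0000, 0.0000, 1.0000)
after link 2: o_2 = (6.8284, -3.0000, -1.8284)

6.828 -3.000 -1.828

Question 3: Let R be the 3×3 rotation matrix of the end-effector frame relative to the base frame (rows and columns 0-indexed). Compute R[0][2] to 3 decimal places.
0.707

End-effector z-axis (col 2 of R) = (0.7071,-0.0000,0.7071)
R[0][2] = 0.7071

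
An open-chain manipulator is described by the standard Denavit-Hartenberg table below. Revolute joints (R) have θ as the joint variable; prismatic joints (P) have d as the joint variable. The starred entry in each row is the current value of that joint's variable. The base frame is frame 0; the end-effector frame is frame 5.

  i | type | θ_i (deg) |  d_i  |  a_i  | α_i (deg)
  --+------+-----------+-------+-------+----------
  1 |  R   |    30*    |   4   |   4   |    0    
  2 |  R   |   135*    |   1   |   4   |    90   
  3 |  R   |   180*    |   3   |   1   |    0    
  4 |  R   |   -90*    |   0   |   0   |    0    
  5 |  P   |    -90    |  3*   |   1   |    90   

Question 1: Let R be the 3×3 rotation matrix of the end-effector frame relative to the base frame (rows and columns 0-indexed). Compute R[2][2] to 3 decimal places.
-1.000

End-effector z-axis (col 2 of R) = (0.0000,0.0000,-1.0000)
R[2][2] = -1.0000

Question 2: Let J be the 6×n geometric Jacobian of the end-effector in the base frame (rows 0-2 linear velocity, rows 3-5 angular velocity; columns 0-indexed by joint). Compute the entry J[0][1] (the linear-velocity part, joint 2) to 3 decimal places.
axis z_1 = (0.0000,0.0000,1.0000); lever o_n−o_1 = (-2.3108,6.8308,1.0000)
cross product → J_v[:, 1] = (-6.8308,-2.3108,0.0000)
J_ω[:, 1] = z_1
entry J[0][1] = -6.8308

-6.831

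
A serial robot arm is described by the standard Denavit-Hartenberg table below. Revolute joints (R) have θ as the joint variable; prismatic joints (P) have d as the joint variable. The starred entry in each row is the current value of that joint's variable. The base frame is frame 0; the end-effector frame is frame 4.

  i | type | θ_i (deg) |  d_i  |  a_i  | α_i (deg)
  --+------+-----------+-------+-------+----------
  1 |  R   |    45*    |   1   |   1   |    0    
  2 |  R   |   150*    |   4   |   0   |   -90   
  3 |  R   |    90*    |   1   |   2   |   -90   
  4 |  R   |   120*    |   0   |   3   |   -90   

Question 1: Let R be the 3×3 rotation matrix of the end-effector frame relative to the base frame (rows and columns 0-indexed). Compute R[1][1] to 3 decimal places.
End-effector y-axis (col 1 of R) = (-0.9659,-0.2588,0.0000)
R[1][1] = -0.2588

-0.259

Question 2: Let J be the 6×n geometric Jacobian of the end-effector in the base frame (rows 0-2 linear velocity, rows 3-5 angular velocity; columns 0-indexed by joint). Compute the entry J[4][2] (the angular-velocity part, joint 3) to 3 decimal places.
-0.966

axis z_2 = (0.2588,-0.9659,0.0000); lever o_n−o_2 = (-0.4136,1.5436,-0.5000)
cross product → J_v[:, 2] = (0.4830,0.1294,0.0000)
J_ω[:, 2] = z_2
entry J[4][2] = -0.9659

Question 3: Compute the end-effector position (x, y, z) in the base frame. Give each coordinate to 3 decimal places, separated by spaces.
after link 1: o_1 = (0.7071, 0.7071, 1.0000)
after link 2: o_2 = (0.7071, 0.7071, 5.0000)
after link 3: o_3 = (0.9659, -0.2588, 3.0000)
after link 4: o_4 = (0.2935, 2.2507, 4.5000)

0.293 2.251 4.500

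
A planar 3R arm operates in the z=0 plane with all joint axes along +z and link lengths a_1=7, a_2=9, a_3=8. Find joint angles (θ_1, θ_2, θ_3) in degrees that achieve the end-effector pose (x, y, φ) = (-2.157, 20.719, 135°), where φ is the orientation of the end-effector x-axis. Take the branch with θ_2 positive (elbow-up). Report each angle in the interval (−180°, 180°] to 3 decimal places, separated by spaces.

59.999 30.002 44.999

wrist centre = target − a_3·(cos φ, sin φ) = (3.4999, 15.0621)
cos θ_2 = (239.1172−7²−9²)/(2·7·9) = 0.8660; θ_2 = 30.0018° (elbow-up)
β = atan2(15.0621,3.4999) = 76.9188°; ψ = atan2(4.5002,14.7941) = 16.9194°
θ_1 = β − ψ = 59.9995°
θ_3 = φ − θ_1 − θ_2 = 44.9987° (wrapped to (-180°,180°])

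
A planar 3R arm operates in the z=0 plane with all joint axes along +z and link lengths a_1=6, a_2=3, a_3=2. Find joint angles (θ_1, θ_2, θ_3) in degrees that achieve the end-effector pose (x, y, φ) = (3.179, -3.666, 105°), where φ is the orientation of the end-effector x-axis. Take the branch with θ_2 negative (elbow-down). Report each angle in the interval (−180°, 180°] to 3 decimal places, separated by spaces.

wrist centre = target − a_3·(cos φ, sin φ) = (3.6966, -5.5979)
cos θ_2 = (45.0011−6²−3²)/(2·6·3) = 0.0000; θ_2 = -89.9983° (elbow-down)
β = atan2(-5.5979,3.6966) = -56.5605°; ψ = atan2(-3.0000,6.0001) = -26.5647°
θ_1 = β − ψ = -29.9958°
θ_3 = φ − θ_1 − θ_2 = -135.0059° (wrapped to (-180°,180°])

-29.996 -89.998 -135.006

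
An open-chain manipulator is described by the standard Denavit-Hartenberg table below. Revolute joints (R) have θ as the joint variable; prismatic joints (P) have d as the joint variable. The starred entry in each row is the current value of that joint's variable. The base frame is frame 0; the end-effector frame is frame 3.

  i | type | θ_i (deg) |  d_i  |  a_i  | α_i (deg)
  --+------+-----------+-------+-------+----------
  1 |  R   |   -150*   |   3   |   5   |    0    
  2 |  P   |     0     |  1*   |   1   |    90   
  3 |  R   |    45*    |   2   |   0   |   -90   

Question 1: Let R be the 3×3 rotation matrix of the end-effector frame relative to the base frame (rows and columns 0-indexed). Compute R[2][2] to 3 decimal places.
End-effector z-axis (col 2 of R) = (0.6124,0.3536,0.7071)
R[2][2] = 0.7071

0.707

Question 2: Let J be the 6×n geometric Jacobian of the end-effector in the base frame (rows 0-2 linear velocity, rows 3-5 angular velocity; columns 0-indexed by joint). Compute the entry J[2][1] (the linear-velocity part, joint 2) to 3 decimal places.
1.000

prismatic axis z_1 = (0.0000,0.0000,1.0000)
J_v[:, 1] = z_1; J_ω[:, 1] = (0,0,0)
entry J[2][1] = 1.0000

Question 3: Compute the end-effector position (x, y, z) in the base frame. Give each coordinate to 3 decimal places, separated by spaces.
-6.196 -1.268 4.000

after link 1: o_1 = (-4.3301, -2.5000, 3.0000)
after link 2: o_2 = (-5.1962, -3.0000, 4.0000)
after link 3: o_3 = (-6.1962, -1.2679, 4.0000)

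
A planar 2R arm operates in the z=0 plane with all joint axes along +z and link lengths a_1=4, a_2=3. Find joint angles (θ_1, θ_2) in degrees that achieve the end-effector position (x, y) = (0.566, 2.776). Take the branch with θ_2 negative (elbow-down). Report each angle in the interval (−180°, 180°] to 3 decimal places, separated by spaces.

126.948 -135.010

cos θ_2 = (8.0265−4²−3²)/(2·4·3) = -0.7072; θ_2 = -135.0098° (elbow-down)
β = atan2(2.7760,0.5660) = 78.4759°; ψ = atan2(-2.1210,1.8783) = -48.4719°
θ_1 = β − ψ = 126.9478°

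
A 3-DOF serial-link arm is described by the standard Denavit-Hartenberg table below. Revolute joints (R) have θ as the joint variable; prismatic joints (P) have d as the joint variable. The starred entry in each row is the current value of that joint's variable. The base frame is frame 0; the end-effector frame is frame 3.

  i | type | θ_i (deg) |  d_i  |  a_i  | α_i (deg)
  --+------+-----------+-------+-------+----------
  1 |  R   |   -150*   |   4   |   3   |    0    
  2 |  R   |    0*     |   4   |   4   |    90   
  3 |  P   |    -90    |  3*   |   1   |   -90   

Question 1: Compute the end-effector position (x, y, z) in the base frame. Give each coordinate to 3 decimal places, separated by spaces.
after link 1: o_1 = (-2.5981, -1.5000, 4.0000)
after link 2: o_2 = (-6.0622, -3.5000, 8.0000)
after link 3: o_3 = (-7.5622, -0.9019, 7.0000)

-7.562 -0.902 7.000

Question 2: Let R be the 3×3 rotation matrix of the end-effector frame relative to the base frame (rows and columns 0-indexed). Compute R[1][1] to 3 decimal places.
End-effector y-axis (col 1 of R) = (0.5000,-0.8660,-0.0000)
R[1][1] = -0.8660

-0.866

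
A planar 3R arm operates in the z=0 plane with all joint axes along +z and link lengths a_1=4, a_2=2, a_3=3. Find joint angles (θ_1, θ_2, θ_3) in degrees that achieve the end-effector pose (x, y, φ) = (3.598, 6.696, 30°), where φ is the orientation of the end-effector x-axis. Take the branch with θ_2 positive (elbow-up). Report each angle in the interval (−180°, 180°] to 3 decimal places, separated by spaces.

59.998 60.007 -90.006

wrist centre = target − a_3·(cos φ, sin φ) = (0.9999, 5.1960)
cos θ_2 = (27.9983−4²−2²)/(2·4·2) = 0.4999; θ_2 = 60.0072° (elbow-up)
β = atan2(5.1960,0.9999) = 79.1071°; ψ = atan2(1.7322,4.9998) = 19.1087°
θ_1 = β − ψ = 59.9984°
θ_3 = φ − θ_1 − θ_2 = -90.0056° (wrapped to (-180°,180°])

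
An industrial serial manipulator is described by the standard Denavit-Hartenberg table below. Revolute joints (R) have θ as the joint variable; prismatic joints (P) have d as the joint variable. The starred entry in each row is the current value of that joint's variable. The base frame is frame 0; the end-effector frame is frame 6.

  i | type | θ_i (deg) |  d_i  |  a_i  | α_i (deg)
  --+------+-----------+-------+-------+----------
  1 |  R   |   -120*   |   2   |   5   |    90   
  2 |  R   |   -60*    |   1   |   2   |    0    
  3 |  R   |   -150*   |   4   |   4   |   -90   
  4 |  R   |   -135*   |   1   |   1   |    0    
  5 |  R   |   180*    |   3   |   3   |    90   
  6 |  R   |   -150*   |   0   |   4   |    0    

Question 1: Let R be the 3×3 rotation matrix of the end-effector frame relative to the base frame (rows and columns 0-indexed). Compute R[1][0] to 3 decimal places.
End-effector x-axis (col 0 of R) = (-0.9205,-0.3696,0.1268)
R[1][0] = -0.3696

-0.370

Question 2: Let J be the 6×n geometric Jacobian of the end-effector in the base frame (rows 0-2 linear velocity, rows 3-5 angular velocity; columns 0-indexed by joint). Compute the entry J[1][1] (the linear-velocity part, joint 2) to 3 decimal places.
-1.716

axis z_1 = (-0.8660,0.5000,0.0000); lever o_n−o_1 = (-3.9429,5.2412,-1.9817)
cross product → J_v[:, 1] = (-0.9909,-1.7162,-2.5675)
J_ω[:, 1] = z_1
entry J[1][1] = -1.7162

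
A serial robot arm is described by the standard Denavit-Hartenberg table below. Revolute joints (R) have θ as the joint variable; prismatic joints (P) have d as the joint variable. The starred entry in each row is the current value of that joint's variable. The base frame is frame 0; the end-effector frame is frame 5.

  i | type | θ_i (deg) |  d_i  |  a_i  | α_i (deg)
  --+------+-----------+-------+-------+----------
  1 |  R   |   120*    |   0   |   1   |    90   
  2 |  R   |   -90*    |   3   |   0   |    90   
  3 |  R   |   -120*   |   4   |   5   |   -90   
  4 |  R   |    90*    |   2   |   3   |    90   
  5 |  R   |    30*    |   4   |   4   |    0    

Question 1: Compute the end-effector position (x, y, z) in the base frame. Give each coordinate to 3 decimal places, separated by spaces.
-7.616 -0.397 1.036

after link 1: o_1 = (-0.5000, 0.8660, 0.0000)
after link 2: o_2 = (2.0981, 2.3660, 0.0000)
after link 3: o_3 = (0.3481, -3.2631, 2.5000)
after link 4: o_4 = (-2.0179, -1.1651, 0.7679)
after link 5: o_5 = (-7.6160, -0.3971, 1.0359)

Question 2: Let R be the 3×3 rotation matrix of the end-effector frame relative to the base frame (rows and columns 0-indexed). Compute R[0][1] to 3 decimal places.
-0.125

End-effector y-axis (col 1 of R) = (-0.1250,-0.6495,-0.7500)
R[0][1] = -0.1250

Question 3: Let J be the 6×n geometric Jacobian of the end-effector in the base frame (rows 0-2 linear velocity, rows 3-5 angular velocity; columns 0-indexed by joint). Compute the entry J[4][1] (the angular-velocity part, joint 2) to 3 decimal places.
0.500

axis z_1 = (0.8660,0.5000,0.0000); lever o_n−o_1 = (-7.1160,-1.2631,1.0359)
cross product → J_v[:, 1] = (0.5179,-0.8971,2.4641)
J_ω[:, 1] = z_1
entry J[4][1] = 0.5000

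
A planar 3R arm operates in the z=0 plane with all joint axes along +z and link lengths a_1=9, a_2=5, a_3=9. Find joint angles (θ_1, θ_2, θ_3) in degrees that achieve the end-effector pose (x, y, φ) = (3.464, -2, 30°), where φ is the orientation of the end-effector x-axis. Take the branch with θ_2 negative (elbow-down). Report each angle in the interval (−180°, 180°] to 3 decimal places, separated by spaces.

-90.001 -119.999 -120.000

wrist centre = target − a_3·(cos φ, sin φ) = (-4.3302, -6.5000)
cos θ_2 = (61.0009−9²−5²)/(2·9·5) = -0.5000; θ_2 = -119.9994° (elbow-down)
β = atan2(-6.5000,-4.3302) = -123.6711°; ψ = atan2(-4.3302,6.5000) = -33.6705°
θ_1 = β − ψ = -90.0006°
θ_3 = φ − θ_1 − θ_2 = -120.0000° (wrapped to (-180°,180°])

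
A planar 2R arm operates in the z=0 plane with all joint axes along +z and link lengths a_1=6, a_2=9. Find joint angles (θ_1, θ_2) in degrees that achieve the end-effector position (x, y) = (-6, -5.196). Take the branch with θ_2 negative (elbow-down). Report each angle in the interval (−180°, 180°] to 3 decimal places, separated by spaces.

cos θ_2 = (62.9984−6²−9²)/(2·6·9) = -0.5000; θ_2 = -120.0010° (elbow-down)
β = atan2(-5.1960,-6.0000) = -139.1074°; ψ = atan2(-7.7942,1.4999) = -79.1074°
θ_1 = β − ψ = -60.0000°

-60.000 -120.001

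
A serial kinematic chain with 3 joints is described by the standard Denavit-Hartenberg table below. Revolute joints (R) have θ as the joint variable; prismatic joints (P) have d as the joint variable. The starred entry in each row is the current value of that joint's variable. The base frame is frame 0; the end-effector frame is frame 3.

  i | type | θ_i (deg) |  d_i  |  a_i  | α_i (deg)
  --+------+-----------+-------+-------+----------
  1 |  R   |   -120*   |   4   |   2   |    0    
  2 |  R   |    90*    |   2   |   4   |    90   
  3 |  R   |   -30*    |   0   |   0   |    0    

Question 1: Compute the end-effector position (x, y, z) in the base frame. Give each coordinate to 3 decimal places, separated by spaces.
after link 1: o_1 = (-1.0000, -1.7321, 4.0000)
after link 2: o_2 = (2.4641, -3.7321, 6.0000)
after link 3: o_3 = (2.4641, -3.7321, 6.0000)

2.464 -3.732 6.000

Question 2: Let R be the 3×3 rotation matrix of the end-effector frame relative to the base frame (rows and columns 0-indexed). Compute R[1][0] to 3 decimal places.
-0.433

End-effector x-axis (col 0 of R) = (0.7500,-0.4330,-0.5000)
R[1][0] = -0.4330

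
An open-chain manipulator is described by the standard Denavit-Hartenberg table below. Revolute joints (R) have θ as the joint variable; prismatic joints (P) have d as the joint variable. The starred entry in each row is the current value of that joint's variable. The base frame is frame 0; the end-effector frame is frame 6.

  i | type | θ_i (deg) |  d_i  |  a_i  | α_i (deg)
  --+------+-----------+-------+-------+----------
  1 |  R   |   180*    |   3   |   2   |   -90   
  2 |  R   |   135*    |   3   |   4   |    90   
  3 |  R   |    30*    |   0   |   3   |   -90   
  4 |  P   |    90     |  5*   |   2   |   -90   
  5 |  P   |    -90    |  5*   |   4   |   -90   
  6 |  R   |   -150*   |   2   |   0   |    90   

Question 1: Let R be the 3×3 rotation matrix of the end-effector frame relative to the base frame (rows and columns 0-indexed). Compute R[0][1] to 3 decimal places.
0.707

End-effector y-axis (col 1 of R) = (0.7071,0.0000,0.7071)
R[0][1] = 0.7071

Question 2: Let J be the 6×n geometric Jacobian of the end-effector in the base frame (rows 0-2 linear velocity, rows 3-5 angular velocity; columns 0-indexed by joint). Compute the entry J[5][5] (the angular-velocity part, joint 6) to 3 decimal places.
0.707

axis z_5 = (0.7071,0.0000,0.7071); lever o_n−o_5 = (1.4142,0.0000,1.4142)
cross product → J_v[:, 5] = (0.0000,0.0000,-0.0000)
J_ω[:, 5] = z_5
entry J[5][5] = 0.7071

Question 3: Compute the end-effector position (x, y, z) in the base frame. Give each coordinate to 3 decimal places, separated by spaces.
after link 1: o_1 = (-2.0000, 0.0000, 3.0000)
after link 2: o_2 = (0.8284, -3.0000, 0.1716)
after link 3: o_3 = (2.6655, -4.5000, -1.6655)
after link 4: o_4 = (2.3120, -8.8301, 1.5164)
after link 5: o_5 = (-2.1641, -9.7942, 5.9925)
after link 6: o_6 = (-0.7499, -9.7942, 7.4067)

-0.750 -9.794 7.407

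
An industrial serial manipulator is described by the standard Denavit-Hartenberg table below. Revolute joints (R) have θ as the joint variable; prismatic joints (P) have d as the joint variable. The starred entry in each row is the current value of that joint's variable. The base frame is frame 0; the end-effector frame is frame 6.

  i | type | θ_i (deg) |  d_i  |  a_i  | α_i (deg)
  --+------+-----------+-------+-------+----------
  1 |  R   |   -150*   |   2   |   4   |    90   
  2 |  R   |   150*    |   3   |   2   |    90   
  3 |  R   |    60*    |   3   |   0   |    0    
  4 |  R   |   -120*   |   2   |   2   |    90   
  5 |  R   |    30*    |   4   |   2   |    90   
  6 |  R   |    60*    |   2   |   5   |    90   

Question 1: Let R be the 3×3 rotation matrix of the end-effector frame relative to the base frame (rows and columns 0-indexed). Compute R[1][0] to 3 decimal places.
-0.993

End-effector x-axis (col 0 of R) = (-0.1044,-0.9933,-0.0502)
R[1][0] = -0.9933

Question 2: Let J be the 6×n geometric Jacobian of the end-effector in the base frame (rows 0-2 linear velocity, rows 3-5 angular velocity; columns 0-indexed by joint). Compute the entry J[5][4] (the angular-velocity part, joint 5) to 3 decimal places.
axis z_4 = (-0.3995,-0.8080,-0.4330); lever o_n−o_4 = (0.4046,-9.4729,-1.9342)
cross product → J_v[:, 4] = (-2.5390,-0.9480,4.1115)
J_ω[:, 4] = z_4
entry J[5][4] = -0.4330

-0.433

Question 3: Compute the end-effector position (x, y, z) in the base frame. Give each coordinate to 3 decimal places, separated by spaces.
-3.609 -10.326 5.896

after link 1: o_1 = (-3.4641, -2.0000, 2.0000)
after link 2: o_2 = (-3.4641, 1.4641, 3.0000)
after link 3: o_3 = (-4.7631, 0.7141, 5.5981)
after link 4: o_4 = (-4.0131, -0.8529, 7.8301)
after link 5: o_5 = (-4.6447, -5.2590, 7.3971)
after link 6: o_6 = (-3.6085, -10.3258, 5.8959)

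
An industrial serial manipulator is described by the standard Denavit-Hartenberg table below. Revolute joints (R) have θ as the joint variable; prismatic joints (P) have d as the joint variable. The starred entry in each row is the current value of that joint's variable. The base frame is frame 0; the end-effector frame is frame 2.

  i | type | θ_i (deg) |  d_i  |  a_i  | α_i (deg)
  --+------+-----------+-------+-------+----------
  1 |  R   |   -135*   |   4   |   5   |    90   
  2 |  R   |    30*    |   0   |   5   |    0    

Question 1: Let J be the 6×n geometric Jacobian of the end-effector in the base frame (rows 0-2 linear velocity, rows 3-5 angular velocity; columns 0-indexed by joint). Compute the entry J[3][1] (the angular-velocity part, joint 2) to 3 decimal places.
axis z_1 = (-0.7071,0.7071,0.0000); lever o_n−o_1 = (-3.0619,-3.0619,2.5000)
cross product → J_v[:, 1] = (1.7678,1.7678,4.3301)
J_ω[:, 1] = z_1
entry J[3][1] = -0.7071

-0.707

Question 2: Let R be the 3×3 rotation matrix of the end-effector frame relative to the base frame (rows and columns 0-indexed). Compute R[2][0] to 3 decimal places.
End-effector x-axis (col 0 of R) = (-0.6124,-0.6124,0.5000)
R[2][0] = 0.5000

0.500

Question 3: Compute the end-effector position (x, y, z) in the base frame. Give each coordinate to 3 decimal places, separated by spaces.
after link 1: o_1 = (-3.5355, -3.5355, 4.0000)
after link 2: o_2 = (-6.5974, -6.5974, 6.5000)

-6.597 -6.597 6.500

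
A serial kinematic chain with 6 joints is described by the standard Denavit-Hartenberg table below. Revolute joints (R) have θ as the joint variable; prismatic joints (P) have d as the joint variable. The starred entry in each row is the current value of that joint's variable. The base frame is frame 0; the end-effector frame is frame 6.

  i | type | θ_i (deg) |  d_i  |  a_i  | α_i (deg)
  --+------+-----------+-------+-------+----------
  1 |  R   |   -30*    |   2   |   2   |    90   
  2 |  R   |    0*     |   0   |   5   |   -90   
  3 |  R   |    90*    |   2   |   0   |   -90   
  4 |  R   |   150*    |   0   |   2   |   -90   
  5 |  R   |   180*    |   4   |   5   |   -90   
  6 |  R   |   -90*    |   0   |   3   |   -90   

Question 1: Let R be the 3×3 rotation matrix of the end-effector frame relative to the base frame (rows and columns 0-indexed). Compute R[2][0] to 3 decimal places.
End-effector x-axis (col 0 of R) = (-0.2500,-0.4330,0.8660)
R[2][0] = 0.8660

0.866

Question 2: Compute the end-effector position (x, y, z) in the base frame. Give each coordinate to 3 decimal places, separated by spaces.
after link 1: o_1 = (1.7321, -1.0000, 2.0000)
after link 2: o_2 = (6.0622, -3.5000, 2.0000)
after link 3: o_3 = (6.0622, -3.5000, 4.0000)
after link 4: o_4 = (5.1962, -5.0000, 3.0000)
after link 5: o_5 = (6.3612, -2.9821, 8.9641)
after link 6: o_6 = (5.6112, -4.2811, 11.5622)

5.611 -4.281 11.562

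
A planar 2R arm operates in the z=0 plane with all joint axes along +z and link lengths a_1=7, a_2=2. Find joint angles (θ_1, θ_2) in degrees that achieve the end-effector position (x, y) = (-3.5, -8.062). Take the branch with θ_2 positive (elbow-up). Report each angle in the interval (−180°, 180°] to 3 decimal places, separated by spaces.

-120.003 30.012

cos θ_2 = (77.2458−7²−2²)/(2·7·2) = 0.8659; θ_2 = 30.0117° (elbow-up)
β = atan2(-8.0620,-3.5000) = -113.4674°; ψ = atan2(1.0004,8.7318) = 6.5355°
θ_1 = β − ψ = -120.0029°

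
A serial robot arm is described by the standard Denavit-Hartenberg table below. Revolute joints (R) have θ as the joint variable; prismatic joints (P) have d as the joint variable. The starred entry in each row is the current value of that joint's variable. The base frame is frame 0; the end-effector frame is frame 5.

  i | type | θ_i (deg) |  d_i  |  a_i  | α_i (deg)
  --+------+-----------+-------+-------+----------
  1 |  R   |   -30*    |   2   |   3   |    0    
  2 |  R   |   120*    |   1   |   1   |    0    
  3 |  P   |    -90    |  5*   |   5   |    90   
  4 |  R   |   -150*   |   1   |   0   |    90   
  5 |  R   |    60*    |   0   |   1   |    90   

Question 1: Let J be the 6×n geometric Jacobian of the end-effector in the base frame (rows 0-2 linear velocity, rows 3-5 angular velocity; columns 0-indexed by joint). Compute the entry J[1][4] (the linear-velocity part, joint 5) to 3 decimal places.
axis z_4 = (-0.5000,0.0000,0.8660); lever o_n−o_4 = (-0.4330,-0.8660,-0.2500)
cross product → J_v[:, 4] = (0.7500,-0.5000,0.4330)
J_ω[:, 4] = z_4
entry J[1][4] = -0.5000

-0.500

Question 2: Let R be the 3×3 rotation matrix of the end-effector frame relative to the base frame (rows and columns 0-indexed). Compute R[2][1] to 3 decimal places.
0.866

End-effector y-axis (col 1 of R) = (-0.5000,-0.0000,0.8660)
R[2][1] = 0.8660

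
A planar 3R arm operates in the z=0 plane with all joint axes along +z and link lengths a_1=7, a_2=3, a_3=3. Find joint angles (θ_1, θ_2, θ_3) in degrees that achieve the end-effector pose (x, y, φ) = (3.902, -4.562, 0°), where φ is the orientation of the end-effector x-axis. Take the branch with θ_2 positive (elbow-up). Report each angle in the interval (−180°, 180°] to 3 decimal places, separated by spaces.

wrist centre = target − a_3·(cos φ, sin φ) = (0.9020, -4.5620)
cos θ_2 = (21.6254−7²−3²)/(2·7·3) = -0.8661; θ_2 = 150.0041° (elbow-up)
β = atan2(-4.5620,0.9020) = -78.8157°; ψ = atan2(1.4998,4.4018) = 18.8153°
θ_1 = β − ψ = -97.6311°
θ_3 = φ − θ_1 − θ_2 = -52.3730° (wrapped to (-180°,180°])

-97.631 150.004 -52.373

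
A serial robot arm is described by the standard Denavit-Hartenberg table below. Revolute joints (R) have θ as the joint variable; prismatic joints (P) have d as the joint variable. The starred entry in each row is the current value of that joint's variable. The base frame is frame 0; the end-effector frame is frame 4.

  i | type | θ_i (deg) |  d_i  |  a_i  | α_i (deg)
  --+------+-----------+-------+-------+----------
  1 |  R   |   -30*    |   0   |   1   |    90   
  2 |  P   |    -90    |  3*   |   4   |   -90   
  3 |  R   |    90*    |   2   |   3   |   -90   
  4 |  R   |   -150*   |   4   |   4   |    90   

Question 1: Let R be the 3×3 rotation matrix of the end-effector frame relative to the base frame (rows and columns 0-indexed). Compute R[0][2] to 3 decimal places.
-1.000

End-effector z-axis (col 2 of R) = (-1.0000,0.0000,0.0000)
R[0][2] = -1.0000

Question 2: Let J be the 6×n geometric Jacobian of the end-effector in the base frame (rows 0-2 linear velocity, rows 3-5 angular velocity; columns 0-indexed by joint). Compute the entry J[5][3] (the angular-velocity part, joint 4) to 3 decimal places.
1.000

axis z_3 = (0.0000,0.0000,1.0000); lever o_n−o_3 = (0.0000,-4.0000,4.0000)
cross product → J_v[:, 3] = (4.0000,-0.0000,-0.0000)
J_ω[:, 3] = z_3
entry J[5][3] = 1.0000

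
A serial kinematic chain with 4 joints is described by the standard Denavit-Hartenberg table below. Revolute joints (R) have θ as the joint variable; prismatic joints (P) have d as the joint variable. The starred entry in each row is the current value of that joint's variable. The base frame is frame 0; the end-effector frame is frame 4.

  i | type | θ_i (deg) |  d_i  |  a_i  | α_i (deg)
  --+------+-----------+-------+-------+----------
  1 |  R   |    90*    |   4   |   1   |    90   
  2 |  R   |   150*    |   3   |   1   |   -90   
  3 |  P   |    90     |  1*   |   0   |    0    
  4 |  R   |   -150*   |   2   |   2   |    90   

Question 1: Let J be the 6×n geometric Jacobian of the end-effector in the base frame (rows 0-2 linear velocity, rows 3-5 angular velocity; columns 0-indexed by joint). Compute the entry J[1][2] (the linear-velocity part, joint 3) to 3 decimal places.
-0.500

prismatic axis z_2 = (0.0000,-0.5000,-0.8660)
J_v[:, 2] = z_2; J_ω[:, 2] = (0,0,0)
entry J[1][2] = -0.5000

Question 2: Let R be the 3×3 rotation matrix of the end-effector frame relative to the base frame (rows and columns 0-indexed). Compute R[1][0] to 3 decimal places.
End-effector x-axis (col 0 of R) = (0.8660,-0.4330,0.2500)
R[1][0] = -0.4330

-0.433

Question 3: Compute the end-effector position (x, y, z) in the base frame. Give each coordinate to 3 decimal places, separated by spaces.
after link 1: o_1 = (0.0000, 1.0000, 4.0000)
after link 2: o_2 = (3.0000, 0.1340, 4.5000)
after link 3: o_3 = (3.0000, -0.3660, 3.6340)
after link 4: o_4 = (4.7321, -2.2321, 2.4019)

4.732 -2.232 2.402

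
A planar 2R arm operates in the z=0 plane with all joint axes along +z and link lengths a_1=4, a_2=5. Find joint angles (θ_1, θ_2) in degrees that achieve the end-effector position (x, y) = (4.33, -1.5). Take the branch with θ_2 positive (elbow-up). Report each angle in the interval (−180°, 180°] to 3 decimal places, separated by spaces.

-90.002 120.002

cos θ_2 = (20.9989−4²−5²)/(2·4·5) = -0.5000; θ_2 = 120.0018° (elbow-up)
β = atan2(-1.5000,4.3300) = -19.1071°; ψ = atan2(4.3300,1.4999) = 70.8947°
θ_1 = β − ψ = -90.0018°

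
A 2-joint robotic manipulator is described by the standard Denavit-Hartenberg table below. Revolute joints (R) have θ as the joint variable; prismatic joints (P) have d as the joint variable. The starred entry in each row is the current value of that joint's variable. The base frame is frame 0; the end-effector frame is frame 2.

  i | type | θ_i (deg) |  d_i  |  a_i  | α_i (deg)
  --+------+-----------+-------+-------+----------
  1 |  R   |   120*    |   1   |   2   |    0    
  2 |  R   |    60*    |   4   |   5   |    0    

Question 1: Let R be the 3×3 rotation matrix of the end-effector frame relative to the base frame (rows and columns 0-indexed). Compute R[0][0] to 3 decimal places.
End-effector x-axis (col 0 of R) = (-1.0000,0.0000,0.0000)
R[0][0] = -1.0000

-1.000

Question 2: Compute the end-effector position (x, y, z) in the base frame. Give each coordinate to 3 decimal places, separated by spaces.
-6.000 1.732 5.000

after link 1: o_1 = (-1.0000, 1.7321, 1.0000)
after link 2: o_2 = (-6.0000, 1.7321, 5.0000)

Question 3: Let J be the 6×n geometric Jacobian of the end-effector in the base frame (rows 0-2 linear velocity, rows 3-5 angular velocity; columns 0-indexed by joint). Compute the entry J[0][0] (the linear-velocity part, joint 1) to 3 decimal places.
axis z_0 = ẑ; lever o_n−o_0 = (-6.0000,1.7321,5.0000)
cross product → J_v[:, 0] = (-1.7321,-6.0000,0.0000)
J_ω[:, 0] = z_0
entry J[0][0] = -1.7321

-1.732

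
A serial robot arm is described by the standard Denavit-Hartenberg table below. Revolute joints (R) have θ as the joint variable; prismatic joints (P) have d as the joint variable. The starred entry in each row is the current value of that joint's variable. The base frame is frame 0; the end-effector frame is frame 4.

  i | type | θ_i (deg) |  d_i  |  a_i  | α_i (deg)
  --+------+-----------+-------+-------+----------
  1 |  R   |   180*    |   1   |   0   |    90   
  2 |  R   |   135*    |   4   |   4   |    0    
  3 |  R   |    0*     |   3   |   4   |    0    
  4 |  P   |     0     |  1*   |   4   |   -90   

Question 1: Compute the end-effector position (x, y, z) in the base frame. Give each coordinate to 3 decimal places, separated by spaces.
8.485 8.000 9.485

after link 1: o_1 = (0.0000, 0.0000, 1.0000)
after link 2: o_2 = (2.8284, 4.0000, 3.8284)
after link 3: o_3 = (5.6569, 7.0000, 6.6569)
after link 4: o_4 = (8.4853, 8.0000, 9.4853)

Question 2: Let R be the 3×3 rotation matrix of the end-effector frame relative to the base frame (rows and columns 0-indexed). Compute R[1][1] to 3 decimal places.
-1.000

End-effector y-axis (col 1 of R) = (-0.0000,-1.0000,-0.0000)
R[1][1] = -1.0000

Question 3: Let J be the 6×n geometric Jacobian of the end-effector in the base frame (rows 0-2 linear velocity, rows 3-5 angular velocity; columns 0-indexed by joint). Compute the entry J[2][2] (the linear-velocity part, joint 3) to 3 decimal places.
-5.657

axis z_2 = (0.0000,1.0000,0.0000); lever o_n−o_2 = (5.6569,4.0000,5.6569)
cross product → J_v[:, 2] = (5.6569,-0.0000,-5.6569)
J_ω[:, 2] = z_2
entry J[2][2] = -5.6569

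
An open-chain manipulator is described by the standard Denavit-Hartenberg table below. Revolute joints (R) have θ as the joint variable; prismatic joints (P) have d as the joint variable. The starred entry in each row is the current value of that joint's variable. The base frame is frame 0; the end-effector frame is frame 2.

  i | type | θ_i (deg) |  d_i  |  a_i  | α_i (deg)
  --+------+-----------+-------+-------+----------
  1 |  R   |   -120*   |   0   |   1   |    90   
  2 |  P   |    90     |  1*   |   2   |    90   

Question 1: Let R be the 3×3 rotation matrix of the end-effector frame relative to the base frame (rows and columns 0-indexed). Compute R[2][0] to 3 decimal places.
End-effector x-axis (col 0 of R) = (0.0000,-0.0000,1.0000)
R[2][0] = 1.0000

1.000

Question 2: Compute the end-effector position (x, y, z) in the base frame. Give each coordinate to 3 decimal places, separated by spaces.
after link 1: o_1 = (-0.5000, -0.8660, 0.0000)
after link 2: o_2 = (-1.3660, -0.3660, 2.0000)

-1.366 -0.366 2.000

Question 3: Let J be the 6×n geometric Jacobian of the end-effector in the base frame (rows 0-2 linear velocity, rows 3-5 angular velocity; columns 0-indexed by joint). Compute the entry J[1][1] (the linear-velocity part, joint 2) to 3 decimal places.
prismatic axis z_1 = (-0.8660,0.5000,0.0000)
J_v[:, 1] = z_1; J_ω[:, 1] = (0,0,0)
entry J[1][1] = 0.5000

0.500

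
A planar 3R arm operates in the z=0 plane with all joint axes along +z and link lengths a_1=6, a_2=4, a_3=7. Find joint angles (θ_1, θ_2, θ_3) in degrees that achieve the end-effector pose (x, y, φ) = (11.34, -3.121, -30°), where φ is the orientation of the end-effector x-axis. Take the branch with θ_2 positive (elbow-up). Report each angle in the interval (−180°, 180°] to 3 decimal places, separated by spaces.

wrist centre = target − a_3·(cos φ, sin φ) = (5.2778, 0.3790)
cos θ_2 = (27.9990−6²−4²)/(2·6·4) = -0.5000; θ_2 = 120.0013° (elbow-up)
β = atan2(0.3790,5.2778) = 4.1074°; ψ = atan2(3.4641,3.9999) = 40.8936°
θ_1 = β − ψ = -36.7862°
θ_3 = φ − θ_1 − θ_2 = -113.2151° (wrapped to (-180°,180°])

-36.786 120.001 -113.215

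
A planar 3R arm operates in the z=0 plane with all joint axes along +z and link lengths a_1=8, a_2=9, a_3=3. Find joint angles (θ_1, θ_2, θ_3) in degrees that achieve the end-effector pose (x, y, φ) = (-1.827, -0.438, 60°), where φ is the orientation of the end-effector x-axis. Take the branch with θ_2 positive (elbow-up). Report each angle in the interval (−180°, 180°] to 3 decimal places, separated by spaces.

134.996 150.004 134.999

wrist centre = target − a_3·(cos φ, sin φ) = (-3.3270, -3.0361)
cos θ_2 = (20.2867−8²−9²)/(2·8·9) = -0.8661; θ_2 = 150.0045° (elbow-up)
β = atan2(-3.0361,-3.3270) = -137.6178°; ψ = atan2(4.4994,0.2054) = 87.3860°
θ_1 = β − ψ = -225.0038°
θ_3 = φ − θ_1 − θ_2 = 134.9993° (wrapped to (-180°,180°])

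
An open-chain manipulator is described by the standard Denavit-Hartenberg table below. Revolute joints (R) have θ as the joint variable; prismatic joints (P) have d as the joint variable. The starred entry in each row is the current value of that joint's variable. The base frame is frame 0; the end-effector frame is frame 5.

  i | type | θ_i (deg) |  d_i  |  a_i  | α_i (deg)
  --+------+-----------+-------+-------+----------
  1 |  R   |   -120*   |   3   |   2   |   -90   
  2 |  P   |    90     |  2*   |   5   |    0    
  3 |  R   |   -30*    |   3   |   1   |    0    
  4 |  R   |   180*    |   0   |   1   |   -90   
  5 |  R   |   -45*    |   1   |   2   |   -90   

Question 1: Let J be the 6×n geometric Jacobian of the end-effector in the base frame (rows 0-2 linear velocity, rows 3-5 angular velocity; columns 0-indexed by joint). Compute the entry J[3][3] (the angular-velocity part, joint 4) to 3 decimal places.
0.866

axis z_3 = (0.8660,-0.5000,0.0000); lever o_n−o_3 = (1.3953,-0.4117,2.5908)
cross product → J_v[:, 3] = (-1.2954,-2.2437,0.3411)
J_ω[:, 3] = z_3
entry J[3][3] = 0.8660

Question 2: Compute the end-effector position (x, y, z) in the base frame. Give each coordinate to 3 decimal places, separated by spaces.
4.475 -5.077 -0.275

after link 1: o_1 = (-1.0000, -1.7321, 3.0000)
after link 2: o_2 = (0.7321, -2.7321, -2.0000)
after link 3: o_3 = (3.0801, -4.6651, -2.8660)
after link 4: o_4 = (3.3301, -4.2321, -2.0000)
after link 5: o_5 = (4.4754, -5.0768, -0.2753)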